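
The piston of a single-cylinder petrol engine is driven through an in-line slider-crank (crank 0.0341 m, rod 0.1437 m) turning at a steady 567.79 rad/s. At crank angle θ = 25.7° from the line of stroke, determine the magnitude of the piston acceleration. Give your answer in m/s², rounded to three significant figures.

11600

ω = 567.8 rad/s
x(θ) = r cosθ + √(L² − r² sin²θ); with ω constant, a = ω²·d²x/dθ².
d²x/dθ² = −r cosθ − r²(cos2θ)/√u − r⁴ sin²2θ/(4u^{3/2}),  u = L² − r² sin²θ = 0.020431 m².
Substituting r = 0.0341 m, L = 0.1437 m, θ = 25.7°: d²x/dθ² = -0.035873 m.
a = ω²·d²x/dθ² = (567.8)²·(-0.035873) = -11565 m/s²;  |a| = 11565 m/s².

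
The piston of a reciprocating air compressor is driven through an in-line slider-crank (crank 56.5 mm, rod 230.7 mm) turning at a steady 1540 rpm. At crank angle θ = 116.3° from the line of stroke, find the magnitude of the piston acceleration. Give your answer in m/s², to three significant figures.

ω = 2π·1540/60 = 161.3 rad/s
x(θ) = r cosθ + √(L² − r² sin²θ); with ω constant, a = ω²·d²x/dθ².
d²x/dθ² = −r cosθ − r²(cos2θ)/√u − r⁴ sin²2θ/(4u^{3/2}),  u = L² − r² sin²θ = 0.0506569 m².
Substituting r = 0.0565 m, L = 0.2307 m, θ = 116.3°: d²x/dθ² = +0.033507 m.
a = ω²·d²x/dθ² = (161.3)²·(+0.033507) = +871.44 m/s²;  |a| = 871.44 m/s².

871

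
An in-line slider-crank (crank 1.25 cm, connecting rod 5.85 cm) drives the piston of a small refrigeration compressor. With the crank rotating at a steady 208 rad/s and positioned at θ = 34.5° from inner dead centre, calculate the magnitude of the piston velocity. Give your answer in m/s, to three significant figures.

1.73

ω = 208 rad/s
For an in-line slider-crank, x = r cosθ + √(L² − r² sin²θ), so v = −rω sinθ·[1 + r cosθ/√(L² − r² sin²θ)].
With r = 0.0125 m, L = 0.0585 m, θ = 34.5°: √(L² − r² sin²θ) = 0.05807 m.
v = −0.0125·208·0.56641·[1 + 0.0125·0.82413/0.05807] = -1.7339 m/s.
|v| = 1.7339 m/s.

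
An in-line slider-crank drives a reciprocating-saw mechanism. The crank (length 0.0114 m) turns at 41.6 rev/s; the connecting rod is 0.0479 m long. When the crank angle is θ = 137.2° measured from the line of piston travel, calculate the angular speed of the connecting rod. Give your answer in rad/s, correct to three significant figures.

46.3

ω = 261.4 rad/s (converted from 41.6 rev/s).
The rod makes angle φ with the slider axis where L sinφ = r sinθ; differentiating, L cosφ·φ̇ = r ω cosθ.
L cosφ = √(L² − r² sin²θ) = 0.04727 m.
|ω_rod| = r ω |cosθ| / √(L² − r² sin²θ) = 0.0114·261.4·0.73373/0.04727 = 46.252 rad/s.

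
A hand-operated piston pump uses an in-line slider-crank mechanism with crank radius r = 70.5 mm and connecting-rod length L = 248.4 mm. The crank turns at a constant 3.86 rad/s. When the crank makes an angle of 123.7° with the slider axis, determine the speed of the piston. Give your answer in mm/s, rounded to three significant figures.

ω = 3.86 rad/s
For an in-line slider-crank, x = r cosθ + √(L² − r² sin²θ), so v = −rω sinθ·[1 + r cosθ/√(L² − r² sin²θ)].
With r = 0.0705 m, L = 0.2484 m, θ = 123.7°: √(L² − r² sin²θ) = 0.24138 m.
v = −0.0705·3.86·0.83195·[1 + 0.0705·-0.55484/0.24138] = -0.18971 m/s.
|v| = 0.18971 m/s = 189.71 mm/s.

190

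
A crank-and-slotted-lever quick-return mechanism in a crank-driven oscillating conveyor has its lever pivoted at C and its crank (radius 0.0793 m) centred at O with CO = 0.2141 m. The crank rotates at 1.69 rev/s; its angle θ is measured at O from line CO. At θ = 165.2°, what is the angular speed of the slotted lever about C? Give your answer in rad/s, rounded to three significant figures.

ω = 10.62 rad/s (from 1.69 rev/s).
Crank pin A relative to C: A = (d + r cosθ, r sinθ); lever angle φ = atan2(r sinθ, d + r cosθ).
Differentiating tanφ: φ̇ = rω(d cosθ + r)/(d² + r² + 2dr cosθ).
d² + r² + 2dr cosθ = |CA|² = 0.0192976 m²;  d cosθ + r = -0.1277 m.
|ω_lever| = |0.0793·10.62·-0.1277| / 0.0192976 = 5.5721 rad/s.

5.57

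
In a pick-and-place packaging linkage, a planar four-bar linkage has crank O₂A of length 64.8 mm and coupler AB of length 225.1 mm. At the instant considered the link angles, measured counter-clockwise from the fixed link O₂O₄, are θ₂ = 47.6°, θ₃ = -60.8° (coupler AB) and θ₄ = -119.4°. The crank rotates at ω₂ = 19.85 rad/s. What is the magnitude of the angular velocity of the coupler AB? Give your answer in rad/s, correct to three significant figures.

ω₂ = 19.85 rad/s
Differentiating the loop-closure r₂e^{iθ₂}+r₃e^{iθ₃}=r₁+r₄e^{iθ₄} gives r₂ω₂e^{iθ₂}+r₃ω₃e^{iθ₃}=r₄ω₄e^{iθ₄}.
Eliminating the other unknown: ω₃ = r₂ω₂ sin(θ₄−θ₂) / [r₃ sin(θ₃−θ₄)].
Numerator sine = -0.22495; denominator sine = +0.85355.
Result = 0.0648·19.85·(-0.22495) / (0.2251·(+0.85355)) = -1.506 rad/s; magnitude 1.506 rad/s.

1.51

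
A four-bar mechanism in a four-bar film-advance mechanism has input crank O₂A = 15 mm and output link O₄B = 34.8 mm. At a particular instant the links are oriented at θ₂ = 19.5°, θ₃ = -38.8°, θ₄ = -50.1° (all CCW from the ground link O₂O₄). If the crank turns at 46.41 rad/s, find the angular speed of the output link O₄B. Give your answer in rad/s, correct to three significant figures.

86.9

ω₂ = 46.41 rad/s
Differentiating the loop-closure r₂e^{iθ₂}+r₃e^{iθ₃}=r₁+r₄e^{iθ₄} gives r₂ω₂e^{iθ₂}+r₃ω₃e^{iθ₃}=r₄ω₄e^{iθ₄}.
Eliminating the other unknown: ω₄ = r₂ω₂ sin(θ₂−θ₃) / [r₄ sin(θ₄−θ₃)].
Numerator sine = +0.85081; denominator sine = -0.19595.
Result = 0.015·46.41·(+0.85081) / (0.0348·(-0.19595)) = -86.86 rad/s; magnitude 86.86 rad/s.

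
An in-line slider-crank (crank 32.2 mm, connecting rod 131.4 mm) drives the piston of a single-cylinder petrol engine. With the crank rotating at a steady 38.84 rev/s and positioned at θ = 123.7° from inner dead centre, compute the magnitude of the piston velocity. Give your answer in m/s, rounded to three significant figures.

5.63

ω = 2π·38.8 = 244 rad/s
For an in-line slider-crank, x = r cosθ + √(L² − r² sin²θ), so v = −rω sinθ·[1 + r cosθ/√(L² − r² sin²θ)].
With r = 0.0322 m, L = 0.1314 m, θ = 123.7°: √(L² − r² sin²θ) = 0.12864 m.
v = −0.0322·244·0.83195·[1 + 0.0322·-0.55484/0.12864] = -5.6296 m/s.
|v| = 5.6296 m/s.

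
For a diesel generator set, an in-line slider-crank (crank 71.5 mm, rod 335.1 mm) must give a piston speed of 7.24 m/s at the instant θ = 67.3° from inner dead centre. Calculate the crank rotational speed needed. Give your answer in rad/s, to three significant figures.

For an in-line slider-crank, |v_piston| = rω|sinθ|·[1 + r cosθ/√(L² − r² sin²θ)].
With r = 0.0715 m, L = 0.3351 m, θ = 67.3°: the bracketed kinematic factor |dx/dθ| = 0.071501 m.
ω = v/|dx/dθ| = 7.24/0.071501 = 101.26 rad/s.

101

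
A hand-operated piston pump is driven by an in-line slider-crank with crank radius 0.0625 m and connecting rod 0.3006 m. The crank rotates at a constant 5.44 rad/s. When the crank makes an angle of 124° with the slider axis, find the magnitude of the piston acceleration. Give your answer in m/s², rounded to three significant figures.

ω = 5.44 rad/s
x(θ) = r cosθ + √(L² − r² sin²θ); with ω constant, a = ω²·d²x/dθ².
d²x/dθ² = −r cosθ − r²(cos2θ)/√u − r⁴ sin²2θ/(4u^{3/2}),  u = L² − r² sin²θ = 0.0876756 m².
Substituting r = 0.0625 m, L = 0.3006 m, θ = 124°: d²x/dθ² = +0.039765 m.
a = ω²·d²x/dθ² = (5.44)²·(+0.039765) = +1.1768 m/s²;  |a| = 1.1768 m/s².

1.18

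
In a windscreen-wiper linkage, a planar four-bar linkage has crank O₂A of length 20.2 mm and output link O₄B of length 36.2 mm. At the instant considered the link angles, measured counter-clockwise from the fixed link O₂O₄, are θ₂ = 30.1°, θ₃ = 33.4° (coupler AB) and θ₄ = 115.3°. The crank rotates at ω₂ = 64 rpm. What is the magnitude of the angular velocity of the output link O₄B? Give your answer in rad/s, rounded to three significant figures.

0.217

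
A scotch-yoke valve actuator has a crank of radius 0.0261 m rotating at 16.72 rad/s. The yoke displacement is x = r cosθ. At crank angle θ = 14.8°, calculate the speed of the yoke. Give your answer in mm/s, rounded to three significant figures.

ω = 16.72 rad/s
x = r cosθ ⇒ ẋ = −rω sinθ.
|v| = rω|sinθ| = 0.0261·16.72·|sin 14.8°| = 0.11147 m/s = 111.47 mm/s.

111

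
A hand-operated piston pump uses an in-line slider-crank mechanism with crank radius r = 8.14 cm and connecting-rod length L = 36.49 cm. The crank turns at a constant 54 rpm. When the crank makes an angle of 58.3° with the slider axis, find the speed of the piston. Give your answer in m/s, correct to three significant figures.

0.438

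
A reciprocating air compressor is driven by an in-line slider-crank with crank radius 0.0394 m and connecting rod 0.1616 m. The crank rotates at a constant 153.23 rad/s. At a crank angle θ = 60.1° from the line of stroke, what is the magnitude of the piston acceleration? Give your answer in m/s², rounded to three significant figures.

ω = 153.2 rad/s
x(θ) = r cosθ + √(L² − r² sin²θ); with ω constant, a = ω²·d²x/dθ².
d²x/dθ² = −r cosθ − r²(cos2θ)/√u − r⁴ sin²2θ/(4u^{3/2}),  u = L² − r² sin²θ = 0.0249479 m².
Substituting r = 0.0394 m, L = 0.1616 m, θ = 60.1°: d²x/dθ² = -0.014811 m.
a = ω²·d²x/dθ² = (153.2)²·(-0.014811) = -347.75 m/s²;  |a| = 347.75 m/s².

348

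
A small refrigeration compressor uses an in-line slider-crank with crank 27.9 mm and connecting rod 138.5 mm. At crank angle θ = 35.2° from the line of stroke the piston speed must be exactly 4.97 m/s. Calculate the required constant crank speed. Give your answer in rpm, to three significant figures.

2530

For an in-line slider-crank, |v_piston| = rω|sinθ|·[1 + r cosθ/√(L² − r² sin²θ)].
With r = 0.0279 m, L = 0.1385 m, θ = 35.2°: the bracketed kinematic factor |dx/dθ| = 0.018748 m.
ω = v/|dx/dθ| = 4.97/0.018748 = 265.1 rad/s.
N = 60ω/(2π) = 2531.5 rpm.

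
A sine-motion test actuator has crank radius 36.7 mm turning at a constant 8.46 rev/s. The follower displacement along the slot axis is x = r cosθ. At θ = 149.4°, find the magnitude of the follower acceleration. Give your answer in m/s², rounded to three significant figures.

89.3

ω = 53.16 rad/s (from 8.46 rev/s).
x = r cosθ ⇒ ẍ = −rω² cosθ (ω constant).
|a| = rω²|cosθ| = 0.0367·(53.16)²·|cos 149.4°| = 89.256 m/s².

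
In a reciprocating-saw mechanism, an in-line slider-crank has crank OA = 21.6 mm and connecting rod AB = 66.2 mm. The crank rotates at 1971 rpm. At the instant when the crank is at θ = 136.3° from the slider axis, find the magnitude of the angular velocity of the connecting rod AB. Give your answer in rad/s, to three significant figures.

50.0

ω = 206.4 rad/s (converted from 1971 rpm).
The rod makes angle φ with the slider axis where L sinφ = r sinθ; differentiating, L cosφ·φ̇ = r ω cosθ.
L cosφ = √(L² − r² sin²θ) = 0.064496 m.
|ω_rod| = r ω |cosθ| / √(L² − r² sin²θ) = 0.0216·206.4·0.72297/0.064496 = 49.975 rad/s.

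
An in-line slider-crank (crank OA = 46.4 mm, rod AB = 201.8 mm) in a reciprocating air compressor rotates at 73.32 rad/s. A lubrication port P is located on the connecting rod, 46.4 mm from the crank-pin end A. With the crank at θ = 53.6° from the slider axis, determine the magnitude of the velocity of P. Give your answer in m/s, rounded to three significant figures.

3.23

ω = 73.32 rad/s.  Crank-pin speed |V_A| = rω = 3.402 m/s, perpendicular to OA.
Rod angle: sinφ = −(r/L) sinθ ⇒ φ = -10.665°; ω_rod = −rω cosθ/√(L²−r²sin²θ) = -10.18 rad/s.
V_P = V_A + ω_rod × AP, with AP = 0.0464 m along the rod.
Components: V_Px = −rω sinθ − a·ω_rod·sinφ = -2.8257 m/s;  V_Py = rω cosθ + a·ω_rod·cosφ = +1.5546 m/s.
|V_P| = √(V_Px² + V_Py²) = 3.2251 m/s.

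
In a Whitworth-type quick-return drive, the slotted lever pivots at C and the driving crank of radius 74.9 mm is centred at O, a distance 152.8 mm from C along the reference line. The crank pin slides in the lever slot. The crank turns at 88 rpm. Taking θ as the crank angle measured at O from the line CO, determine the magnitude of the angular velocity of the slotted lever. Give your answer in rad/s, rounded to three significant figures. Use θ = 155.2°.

5.38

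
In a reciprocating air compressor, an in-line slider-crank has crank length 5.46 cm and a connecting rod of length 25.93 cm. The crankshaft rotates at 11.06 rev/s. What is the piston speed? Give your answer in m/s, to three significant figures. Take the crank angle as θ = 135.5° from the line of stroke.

ω = 2π·11.1 = 69.49 rad/s
For an in-line slider-crank, x = r cosθ + √(L² − r² sin²θ), so v = −rω sinθ·[1 + r cosθ/√(L² − r² sin²θ)].
With r = 0.0546 m, L = 0.2593 m, θ = 135.5°: √(L² − r² sin²θ) = 0.25646 m.
v = −0.0546·69.49·0.70091·[1 + 0.0546·-0.71325/0.25646] = -2.2556 m/s.
|v| = 2.2556 m/s.

2.26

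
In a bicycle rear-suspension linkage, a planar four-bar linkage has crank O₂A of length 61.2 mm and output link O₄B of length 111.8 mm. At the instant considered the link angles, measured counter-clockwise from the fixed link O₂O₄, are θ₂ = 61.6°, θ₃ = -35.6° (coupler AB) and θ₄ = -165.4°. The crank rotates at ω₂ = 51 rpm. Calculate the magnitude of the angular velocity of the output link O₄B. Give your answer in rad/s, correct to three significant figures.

3.78

ω₂ = 5.341 rad/s (from 51 rpm).
Differentiating the loop-closure r₂e^{iθ₂}+r₃e^{iθ₃}=r₁+r₄e^{iθ₄} gives r₂ω₂e^{iθ₂}+r₃ω₃e^{iθ₃}=r₄ω₄e^{iθ₄}.
Eliminating the other unknown: ω₄ = r₂ω₂ sin(θ₂−θ₃) / [r₄ sin(θ₄−θ₃)].
Numerator sine = +0.99211; denominator sine = -0.76828.
Result = 0.0612·5.341·(+0.99211) / (0.1118·(-0.76828)) = -3.7753 rad/s; magnitude 3.7753 rad/s.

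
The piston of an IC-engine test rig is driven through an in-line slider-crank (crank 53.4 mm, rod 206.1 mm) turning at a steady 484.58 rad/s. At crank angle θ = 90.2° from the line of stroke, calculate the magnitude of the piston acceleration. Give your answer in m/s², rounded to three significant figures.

ω = 484.6 rad/s
x(θ) = r cosθ + √(L² − r² sin²θ); with ω constant, a = ω²·d²x/dθ².
d²x/dθ² = −r cosθ − r²(cos2θ)/√u − r⁴ sin²2θ/(4u^{3/2}),  u = L² − r² sin²θ = 0.0396257 m².
Substituting r = 0.0534 m, L = 0.2061 m, θ = 90.2°: d²x/dθ² = +0.014511 m.
a = ω²·d²x/dθ² = (484.6)²·(+0.014511) = +3407.4 m/s²;  |a| = 3407.4 m/s².

3410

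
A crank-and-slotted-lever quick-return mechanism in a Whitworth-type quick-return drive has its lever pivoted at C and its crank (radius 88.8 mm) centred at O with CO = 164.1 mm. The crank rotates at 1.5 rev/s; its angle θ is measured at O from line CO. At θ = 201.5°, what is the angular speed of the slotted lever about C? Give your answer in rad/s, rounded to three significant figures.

6.95

ω = 9.425 rad/s (from 1.5 rev/s).
Crank pin A relative to C: A = (d + r cosθ, r sinθ); lever angle φ = atan2(r sinθ, d + r cosθ).
Differentiating tanφ: φ̇ = rω(d cosθ + r)/(d² + r² + 2dr cosθ).
d² + r² + 2dr cosθ = |CA|² = 0.00769801 m²;  d cosθ + r = -0.063882 m.
|ω_lever| = |0.0888·9.425·-0.063882| / 0.00769801 = 6.9451 rad/s.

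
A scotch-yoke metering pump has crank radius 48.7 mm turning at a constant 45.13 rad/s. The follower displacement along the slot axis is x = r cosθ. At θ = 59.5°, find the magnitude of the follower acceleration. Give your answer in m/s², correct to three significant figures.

50.3

ω = 45.13 rad/s
x = r cosθ ⇒ ẍ = −rω² cosθ (ω constant).
|a| = rω²|cosθ| = 0.0487·(45.13)²·|cos 59.5°| = 50.342 m/s².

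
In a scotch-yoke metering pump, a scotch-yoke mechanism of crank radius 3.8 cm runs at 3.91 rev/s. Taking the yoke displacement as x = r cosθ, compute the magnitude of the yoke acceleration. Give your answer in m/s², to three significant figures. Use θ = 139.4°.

ω = 24.57 rad/s (from 3.91 rev/s).
x = r cosθ ⇒ ẍ = −rω² cosθ (ω constant).
|a| = rω²|cosθ| = 0.038·(24.57)²·|cos 139.4°| = 17.414 m/s².

17.4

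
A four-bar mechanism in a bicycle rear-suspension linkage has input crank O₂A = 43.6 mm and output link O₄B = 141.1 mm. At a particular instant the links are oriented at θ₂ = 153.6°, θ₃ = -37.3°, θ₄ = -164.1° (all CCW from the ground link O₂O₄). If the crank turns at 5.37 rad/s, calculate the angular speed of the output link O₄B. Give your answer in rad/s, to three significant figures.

0.392

ω₂ = 5.37 rad/s
Differentiating the loop-closure r₂e^{iθ₂}+r₃e^{iθ₃}=r₁+r₄e^{iθ₄} gives r₂ω₂e^{iθ₂}+r₃ω₃e^{iθ₃}=r₄ω₄e^{iθ₄}.
Eliminating the other unknown: ω₄ = r₂ω₂ sin(θ₂−θ₃) / [r₄ sin(θ₄−θ₃)].
Numerator sine = -0.18910; denominator sine = -0.80073.
Result = 0.0436·5.37·(-0.18910) / (0.1411·(-0.80073)) = +0.39186 rad/s; magnitude 0.39186 rad/s.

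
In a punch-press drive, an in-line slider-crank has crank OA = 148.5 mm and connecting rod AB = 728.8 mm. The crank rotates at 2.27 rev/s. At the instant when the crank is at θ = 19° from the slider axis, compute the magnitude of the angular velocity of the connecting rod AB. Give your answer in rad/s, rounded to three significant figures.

2.75

ω = 14.26 rad/s (converted from 2.27 rev/s).
The rod makes angle φ with the slider axis where L sinφ = r sinθ; differentiating, L cosφ·φ̇ = r ω cosθ.
L cosφ = √(L² − r² sin²θ) = 0.72719 m.
|ω_rod| = r ω |cosθ| / √(L² − r² sin²θ) = 0.1485·14.26·0.94552/0.72719 = 2.7539 rad/s.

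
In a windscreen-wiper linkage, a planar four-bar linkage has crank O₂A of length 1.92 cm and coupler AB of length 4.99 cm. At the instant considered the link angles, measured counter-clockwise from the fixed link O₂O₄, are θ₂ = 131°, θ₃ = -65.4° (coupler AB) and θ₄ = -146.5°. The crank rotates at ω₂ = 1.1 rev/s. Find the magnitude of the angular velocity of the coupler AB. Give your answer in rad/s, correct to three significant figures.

2.67

ω₂ = 6.912 rad/s (from 1.1 rev/s).
Differentiating the loop-closure r₂e^{iθ₂}+r₃e^{iθ₃}=r₁+r₄e^{iθ₄} gives r₂ω₂e^{iθ₂}+r₃ω₃e^{iθ₃}=r₄ω₄e^{iθ₄}.
Eliminating the other unknown: ω₃ = r₂ω₂ sin(θ₄−θ₂) / [r₃ sin(θ₃−θ₄)].
Numerator sine = +0.99144; denominator sine = +0.98796.
Result = 0.0192·6.912·(+0.99144) / (0.0499·(+0.98796)) = +2.6687 rad/s; magnitude 2.6687 rad/s.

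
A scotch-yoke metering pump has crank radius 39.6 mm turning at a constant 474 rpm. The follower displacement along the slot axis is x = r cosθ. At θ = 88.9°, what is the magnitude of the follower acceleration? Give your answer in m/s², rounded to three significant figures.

ω = 49.64 rad/s (from 474 rpm).
x = r cosθ ⇒ ẍ = −rω² cosθ (ω constant).
|a| = rω²|cosθ| = 0.0396·(49.64)²·|cos 88.9°| = 1.8731 m/s².

1.87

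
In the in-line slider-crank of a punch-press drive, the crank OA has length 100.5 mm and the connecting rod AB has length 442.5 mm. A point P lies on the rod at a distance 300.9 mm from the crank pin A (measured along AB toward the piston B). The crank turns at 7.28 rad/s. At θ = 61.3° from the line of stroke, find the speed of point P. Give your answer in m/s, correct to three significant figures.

ω = 7.28 rad/s.  Crank-pin speed |V_A| = rω = 0.73164 m/s, perpendicular to OA.
Rod angle: sinφ = −(r/L) sinθ ⇒ φ = -11.491°; ω_rod = −rω cosθ/√(L²−r²sin²θ) = -0.81025 rad/s.
V_P = V_A + ω_rod × AP, with AP = 0.3009 m along the rod.
Components: V_Px = −rω sinθ − a·ω_rod·sinφ = -0.69033 m/s;  V_Py = rω cosθ + a·ω_rod·cosφ = +0.11243 m/s.
|V_P| = √(V_Px² + V_Py²) = 0.69942 m/s.

0.699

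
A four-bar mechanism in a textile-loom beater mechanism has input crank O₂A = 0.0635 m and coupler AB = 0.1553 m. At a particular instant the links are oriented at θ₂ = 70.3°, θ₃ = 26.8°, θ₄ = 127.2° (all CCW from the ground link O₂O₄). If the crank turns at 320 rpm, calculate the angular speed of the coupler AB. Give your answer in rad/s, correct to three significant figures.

11.7

ω₂ = 33.51 rad/s (from 320 rpm).
Differentiating the loop-closure r₂e^{iθ₂}+r₃e^{iθ₃}=r₁+r₄e^{iθ₄} gives r₂ω₂e^{iθ₂}+r₃ω₃e^{iθ₃}=r₄ω₄e^{iθ₄}.
Eliminating the other unknown: ω₃ = r₂ω₂ sin(θ₄−θ₂) / [r₃ sin(θ₃−θ₄)].
Numerator sine = +0.83772; denominator sine = -0.98357.
Result = 0.0635·33.51·(+0.83772) / (0.1553·(-0.98357)) = -11.67 rad/s; magnitude 11.67 rad/s.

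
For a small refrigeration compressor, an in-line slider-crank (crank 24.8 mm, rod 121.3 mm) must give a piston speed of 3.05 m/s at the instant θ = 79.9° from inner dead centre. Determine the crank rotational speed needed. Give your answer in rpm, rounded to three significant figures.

For an in-line slider-crank, |v_piston| = rω|sinθ|·[1 + r cosθ/√(L² − r² sin²θ)].
With r = 0.0248 m, L = 0.1213 m, θ = 79.9°: the bracketed kinematic factor |dx/dθ| = 0.025309 m.
ω = v/|dx/dθ| = 3.05/0.025309 = 120.51 rad/s.
N = 60ω/(2π) = 1150.8 rpm.

1150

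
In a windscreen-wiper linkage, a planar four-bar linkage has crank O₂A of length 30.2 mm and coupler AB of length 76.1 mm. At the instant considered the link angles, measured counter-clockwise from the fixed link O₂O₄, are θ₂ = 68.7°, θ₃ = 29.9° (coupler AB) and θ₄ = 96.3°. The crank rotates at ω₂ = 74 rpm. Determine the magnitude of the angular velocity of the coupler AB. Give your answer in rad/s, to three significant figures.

1.55

ω₂ = 7.749 rad/s (from 74 rpm).
Differentiating the loop-closure r₂e^{iθ₂}+r₃e^{iθ₃}=r₁+r₄e^{iθ₄} gives r₂ω₂e^{iθ₂}+r₃ω₃e^{iθ₃}=r₄ω₄e^{iθ₄}.
Eliminating the other unknown: ω₃ = r₂ω₂ sin(θ₄−θ₂) / [r₃ sin(θ₃−θ₄)].
Numerator sine = +0.46330; denominator sine = -0.91636.
Result = 0.0302·7.749·(+0.46330) / (0.0761·(-0.91636)) = -1.5548 rad/s; magnitude 1.5548 rad/s.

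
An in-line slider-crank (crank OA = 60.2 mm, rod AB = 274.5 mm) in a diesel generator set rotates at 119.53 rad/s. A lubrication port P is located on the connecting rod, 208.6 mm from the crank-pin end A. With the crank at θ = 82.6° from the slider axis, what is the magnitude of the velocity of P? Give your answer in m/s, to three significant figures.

ω = 119.5 rad/s.  Crank-pin speed |V_A| = rω = 7.1957 m/s, perpendicular to OA.
Rod angle: sinφ = −(r/L) sinθ ⇒ φ = -12.561°; ω_rod = −rω cosθ/√(L²−r²sin²θ) = -3.459 rad/s.
V_P = V_A + ω_rod × AP, with AP = 0.2086 m along the rod.
Components: V_Px = −rω sinθ − a·ω_rod·sinφ = -7.2927 m/s;  V_Py = rω cosθ + a·ω_rod·cosφ = +0.22249 m/s.
|V_P| = √(V_Px² + V_Py²) = 7.2961 m/s.

7.30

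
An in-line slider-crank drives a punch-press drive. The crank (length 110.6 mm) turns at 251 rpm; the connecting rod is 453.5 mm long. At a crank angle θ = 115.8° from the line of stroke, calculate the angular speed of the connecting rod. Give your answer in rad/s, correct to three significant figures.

2.86

ω = 26.28 rad/s (converted from 251 rpm).
The rod makes angle φ with the slider axis where L sinφ = r sinθ; differentiating, L cosφ·φ̇ = r ω cosθ.
L cosφ = √(L² − r² sin²θ) = 0.44243 m.
|ω_rod| = r ω |cosθ| / √(L² − r² sin²θ) = 0.1106·26.28·0.43523/0.44243 = 2.8598 rad/s.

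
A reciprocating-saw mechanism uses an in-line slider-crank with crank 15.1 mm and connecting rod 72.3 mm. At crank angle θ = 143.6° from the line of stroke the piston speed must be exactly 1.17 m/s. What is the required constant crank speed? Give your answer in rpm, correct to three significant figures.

1500

For an in-line slider-crank, |v_piston| = rω|sinθ|·[1 + r cosθ/√(L² − r² sin²θ)].
With r = 0.0151 m, L = 0.0723 m, θ = 143.6°: the bracketed kinematic factor |dx/dθ| = 0.0074426 m.
ω = v/|dx/dθ| = 1.17/0.0074426 = 157.2 rad/s.
N = 60ω/(2π) = 1501.2 rpm.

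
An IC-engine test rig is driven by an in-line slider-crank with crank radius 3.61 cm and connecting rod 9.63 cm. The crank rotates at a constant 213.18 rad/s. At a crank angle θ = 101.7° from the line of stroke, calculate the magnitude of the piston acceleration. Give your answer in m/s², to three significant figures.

935

ω = 213.2 rad/s
x(θ) = r cosθ + √(L² − r² sin²θ); with ω constant, a = ω²·d²x/dθ².
d²x/dθ² = −r cosθ − r²(cos2θ)/√u − r⁴ sin²2θ/(4u^{3/2}),  u = L² − r² sin²θ = 0.00802407 m².
Substituting r = 0.0361 m, L = 0.0963 m, θ = 101.7°: d²x/dθ² = +0.020579 m.
a = ω²·d²x/dθ² = (213.2)²·(+0.020579) = +935.24 m/s²;  |a| = 935.24 m/s².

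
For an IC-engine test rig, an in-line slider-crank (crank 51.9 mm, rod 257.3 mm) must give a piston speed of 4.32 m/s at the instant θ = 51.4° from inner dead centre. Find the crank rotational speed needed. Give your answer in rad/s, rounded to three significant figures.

94.5

For an in-line slider-crank, |v_piston| = rω|sinθ|·[1 + r cosθ/√(L² − r² sin²θ)].
With r = 0.0519 m, L = 0.2573 m, θ = 51.4°: the bracketed kinematic factor |dx/dθ| = 0.04573 m.
ω = v/|dx/dθ| = 4.32/0.04573 = 94.468 rad/s.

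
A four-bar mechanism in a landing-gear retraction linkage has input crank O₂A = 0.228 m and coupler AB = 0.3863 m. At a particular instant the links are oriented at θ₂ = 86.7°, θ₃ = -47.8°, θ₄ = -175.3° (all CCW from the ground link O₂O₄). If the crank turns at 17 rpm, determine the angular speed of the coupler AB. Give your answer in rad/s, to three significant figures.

1.31

ω₂ = 1.78 rad/s (from 17 rpm).
Differentiating the loop-closure r₂e^{iθ₂}+r₃e^{iθ₃}=r₁+r₄e^{iθ₄} gives r₂ω₂e^{iθ₂}+r₃ω₃e^{iθ₃}=r₄ω₄e^{iθ₄}.
Eliminating the other unknown: ω₃ = r₂ω₂ sin(θ₄−θ₂) / [r₃ sin(θ₃−θ₄)].
Numerator sine = +0.99027; denominator sine = +0.79335.
Result = 0.228·1.78·(+0.99027) / (0.3863·(+0.79335)) = +1.3115 rad/s; magnitude 1.3115 rad/s.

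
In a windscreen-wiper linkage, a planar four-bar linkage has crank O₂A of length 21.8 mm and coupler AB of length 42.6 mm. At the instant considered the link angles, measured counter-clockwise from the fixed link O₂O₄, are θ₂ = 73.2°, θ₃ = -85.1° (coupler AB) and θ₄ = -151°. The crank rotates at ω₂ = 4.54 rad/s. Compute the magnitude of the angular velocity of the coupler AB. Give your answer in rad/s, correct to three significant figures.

1.77

ω₂ = 4.54 rad/s
Differentiating the loop-closure r₂e^{iθ₂}+r₃e^{iθ₃}=r₁+r₄e^{iθ₄} gives r₂ω₂e^{iθ₂}+r₃ω₃e^{iθ₃}=r₄ω₄e^{iθ₄}.
Eliminating the other unknown: ω₃ = r₂ω₂ sin(θ₄−θ₂) / [r₃ sin(θ₃−θ₄)].
Numerator sine = +0.69717; denominator sine = +0.91283.
Result = 0.0218·4.54·(+0.69717) / (0.0426·(+0.91283)) = +1.7744 rad/s; magnitude 1.7744 rad/s.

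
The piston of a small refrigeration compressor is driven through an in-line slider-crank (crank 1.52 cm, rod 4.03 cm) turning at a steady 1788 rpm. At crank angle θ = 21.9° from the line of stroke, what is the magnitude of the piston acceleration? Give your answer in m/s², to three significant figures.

ω = 2π·1788/60 = 187.2 rad/s
x(θ) = r cosθ + √(L² − r² sin²θ); with ω constant, a = ω²·d²x/dθ².
d²x/dθ² = −r cosθ − r²(cos2θ)/√u − r⁴ sin²2θ/(4u^{3/2}),  u = L² − r² sin²θ = 0.00159195 m².
Substituting r = 0.0152 m, L = 0.0403 m, θ = 21.9°: d²x/dθ² = -0.018383 m.
a = ω²·d²x/dθ² = (187.2)²·(-0.018383) = -644.49 m/s²;  |a| = 644.49 m/s².

644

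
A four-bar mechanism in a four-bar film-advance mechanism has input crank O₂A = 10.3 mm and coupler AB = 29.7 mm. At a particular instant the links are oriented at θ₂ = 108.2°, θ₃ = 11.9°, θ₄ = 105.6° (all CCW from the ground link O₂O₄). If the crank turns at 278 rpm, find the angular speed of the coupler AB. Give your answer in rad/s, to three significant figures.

0.459

ω₂ = 29.11 rad/s (from 278 rpm).
Differentiating the loop-closure r₂e^{iθ₂}+r₃e^{iθ₃}=r₁+r₄e^{iθ₄} gives r₂ω₂e^{iθ₂}+r₃ω₃e^{iθ₃}=r₄ω₄e^{iθ₄}.
Eliminating the other unknown: ω₃ = r₂ω₂ sin(θ₄−θ₂) / [r₃ sin(θ₃−θ₄)].
Numerator sine = -0.04536; denominator sine = -0.99792.
Result = 0.0103·29.11·(-0.04536) / (0.0297·(-0.99792)) = +0.45895 rad/s; magnitude 0.45895 rad/s.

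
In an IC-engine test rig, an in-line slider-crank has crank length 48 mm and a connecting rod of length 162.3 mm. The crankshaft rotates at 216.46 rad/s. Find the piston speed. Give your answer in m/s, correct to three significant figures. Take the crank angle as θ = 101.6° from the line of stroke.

9.55

ω = 216.5 rad/s
For an in-line slider-crank, x = r cosθ + √(L² − r² sin²θ), so v = −rω sinθ·[1 + r cosθ/√(L² − r² sin²θ)].
With r = 0.048 m, L = 0.1623 m, θ = 101.6°: √(L² − r² sin²θ) = 0.15534 m.
v = −0.048·216.5·0.97958·[1 + 0.048·-0.20108/0.15534] = -9.5455 m/s.
|v| = 9.5455 m/s.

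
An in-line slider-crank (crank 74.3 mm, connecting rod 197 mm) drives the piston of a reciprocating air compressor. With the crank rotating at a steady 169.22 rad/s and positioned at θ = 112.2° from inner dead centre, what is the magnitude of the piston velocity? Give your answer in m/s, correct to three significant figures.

9.87

ω = 169.2 rad/s
For an in-line slider-crank, x = r cosθ + √(L² − r² sin²θ), so v = −rω sinθ·[1 + r cosθ/√(L² − r² sin²θ)].
With r = 0.0743 m, L = 0.197 m, θ = 112.2°: √(L² − r² sin²θ) = 0.1846 m.
v = −0.0743·169.2·0.92587·[1 + 0.0743·-0.37784/0.1846] = -9.8707 m/s.
|v| = 9.8707 m/s.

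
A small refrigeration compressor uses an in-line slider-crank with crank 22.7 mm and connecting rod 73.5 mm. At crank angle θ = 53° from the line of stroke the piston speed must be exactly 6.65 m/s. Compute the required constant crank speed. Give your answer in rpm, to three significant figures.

For an in-line slider-crank, |v_piston| = rω|sinθ|·[1 + r cosθ/√(L² − r² sin²θ)].
With r = 0.0227 m, L = 0.0735 m, θ = 53°: the bracketed kinematic factor |dx/dθ| = 0.021606 m.
ω = v/|dx/dθ| = 6.65/0.021606 = 307.78 rad/s.
N = 60ω/(2π) = 2939.1 rpm.

2940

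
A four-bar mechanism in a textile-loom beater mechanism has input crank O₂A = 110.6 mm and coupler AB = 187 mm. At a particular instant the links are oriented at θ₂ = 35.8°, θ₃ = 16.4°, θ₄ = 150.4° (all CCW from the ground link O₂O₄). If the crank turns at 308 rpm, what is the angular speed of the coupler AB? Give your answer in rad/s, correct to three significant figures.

24.1

ω₂ = 32.25 rad/s (from 308 rpm).
Differentiating the loop-closure r₂e^{iθ₂}+r₃e^{iθ₃}=r₁+r₄e^{iθ₄} gives r₂ω₂e^{iθ₂}+r₃ω₃e^{iθ₃}=r₄ω₄e^{iθ₄}.
Eliminating the other unknown: ω₃ = r₂ω₂ sin(θ₄−θ₂) / [r₃ sin(θ₃−θ₄)].
Numerator sine = +0.90924; denominator sine = -0.71934.
Result = 0.1106·32.25·(+0.90924) / (0.187·(-0.71934)) = -24.112 rad/s; magnitude 24.112 rad/s.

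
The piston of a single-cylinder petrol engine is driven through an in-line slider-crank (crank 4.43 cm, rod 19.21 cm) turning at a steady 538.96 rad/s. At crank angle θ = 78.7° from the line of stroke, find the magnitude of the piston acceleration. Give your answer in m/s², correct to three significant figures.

285

ω = 539 rad/s
x(θ) = r cosθ + √(L² − r² sin²θ); with ω constant, a = ω²·d²x/dθ².
d²x/dθ² = −r cosθ − r²(cos2θ)/√u − r⁴ sin²2θ/(4u^{3/2}),  u = L² − r² sin²θ = 0.0350153 m².
Substituting r = 0.0443 m, L = 0.1921 m, θ = 78.7°: d²x/dθ² = +0.0009802 m.
a = ω²·d²x/dθ² = (539)²·(+0.0009802) = +284.73 m/s²;  |a| = 284.73 m/s².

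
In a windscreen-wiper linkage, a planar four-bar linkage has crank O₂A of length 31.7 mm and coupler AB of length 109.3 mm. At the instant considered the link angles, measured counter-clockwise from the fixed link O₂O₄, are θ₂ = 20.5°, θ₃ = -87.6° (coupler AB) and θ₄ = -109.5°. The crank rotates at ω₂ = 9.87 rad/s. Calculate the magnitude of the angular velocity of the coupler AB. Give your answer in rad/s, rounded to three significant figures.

5.88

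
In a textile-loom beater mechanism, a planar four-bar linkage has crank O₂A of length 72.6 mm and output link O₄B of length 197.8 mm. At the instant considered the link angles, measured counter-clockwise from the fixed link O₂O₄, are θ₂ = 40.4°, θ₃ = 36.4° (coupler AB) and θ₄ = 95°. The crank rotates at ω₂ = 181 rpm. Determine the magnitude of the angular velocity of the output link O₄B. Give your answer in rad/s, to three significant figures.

0.569

ω₂ = 18.95 rad/s (from 181 rpm).
Differentiating the loop-closure r₂e^{iθ₂}+r₃e^{iθ₃}=r₁+r₄e^{iθ₄} gives r₂ω₂e^{iθ₂}+r₃ω₃e^{iθ₃}=r₄ω₄e^{iθ₄}.
Eliminating the other unknown: ω₄ = r₂ω₂ sin(θ₂−θ₃) / [r₄ sin(θ₄−θ₃)].
Numerator sine = +0.06976; denominator sine = +0.85355.
Result = 0.0726·18.95·(+0.06976) / (0.1978·(+0.85355)) = +0.56856 rad/s; magnitude 0.56856 rad/s.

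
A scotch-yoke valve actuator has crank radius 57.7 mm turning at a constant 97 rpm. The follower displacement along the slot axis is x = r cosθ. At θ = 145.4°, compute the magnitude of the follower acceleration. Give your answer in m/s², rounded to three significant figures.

ω = 10.16 rad/s (from 97 rpm).
x = r cosθ ⇒ ẍ = −rω² cosθ (ω constant).
|a| = rω²|cosθ| = 0.0577·(10.16)²·|cos 145.4°| = 4.9006 m/s².

4.90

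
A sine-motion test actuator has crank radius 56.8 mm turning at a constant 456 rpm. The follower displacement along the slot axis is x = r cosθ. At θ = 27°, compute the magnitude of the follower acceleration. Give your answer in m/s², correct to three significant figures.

ω = 47.75 rad/s (from 456 rpm).
x = r cosθ ⇒ ẍ = −rω² cosθ (ω constant).
|a| = rω²|cosθ| = 0.0568·(47.75)²·|cos 27°| = 115.4 m/s².

115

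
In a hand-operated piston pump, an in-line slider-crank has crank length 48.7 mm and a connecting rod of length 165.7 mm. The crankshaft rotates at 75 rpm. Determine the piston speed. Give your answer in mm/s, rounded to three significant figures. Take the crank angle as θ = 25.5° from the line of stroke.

209

ω = 2π·75/60 = 7.854 rad/s
For an in-line slider-crank, x = r cosθ + √(L² − r² sin²θ), so v = −rω sinθ·[1 + r cosθ/√(L² − r² sin²θ)].
With r = 0.0487 m, L = 0.1657 m, θ = 25.5°: √(L² − r² sin²θ) = 0.16437 m.
v = −0.0487·7.854·0.43051·[1 + 0.0487·0.90259/0.16437] = -0.2087 m/s.
|v| = 0.2087 m/s = 208.7 mm/s.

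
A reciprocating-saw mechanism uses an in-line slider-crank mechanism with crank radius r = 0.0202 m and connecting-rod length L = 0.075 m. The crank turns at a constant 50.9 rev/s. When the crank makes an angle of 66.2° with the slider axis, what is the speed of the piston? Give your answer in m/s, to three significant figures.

ω = 2π·50.9 = 319.8 rad/s
For an in-line slider-crank, x = r cosθ + √(L² − r² sin²θ), so v = −rω sinθ·[1 + r cosθ/√(L² − r² sin²θ)].
With r = 0.0202 m, L = 0.075 m, θ = 66.2°: √(L² − r² sin²θ) = 0.072687 m.
v = −0.0202·319.8·0.91496·[1 + 0.0202·0.40355/0.072687] = -6.5737 m/s.
|v| = 6.5737 m/s.

6.57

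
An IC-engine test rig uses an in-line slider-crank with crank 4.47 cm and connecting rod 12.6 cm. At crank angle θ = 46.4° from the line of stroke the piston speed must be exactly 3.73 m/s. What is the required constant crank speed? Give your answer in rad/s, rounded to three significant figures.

For an in-line slider-crank, |v_piston| = rω|sinθ|·[1 + r cosθ/√(L² − r² sin²θ)].
With r = 0.0447 m, L = 0.126 m, θ = 46.4°: the bracketed kinematic factor |dx/dθ| = 0.040565 m.
ω = v/|dx/dθ| = 3.73/0.040565 = 91.951 rad/s.

92.0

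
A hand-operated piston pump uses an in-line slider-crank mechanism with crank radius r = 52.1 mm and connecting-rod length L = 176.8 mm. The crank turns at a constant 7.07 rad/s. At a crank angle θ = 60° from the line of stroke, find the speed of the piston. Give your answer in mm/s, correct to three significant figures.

368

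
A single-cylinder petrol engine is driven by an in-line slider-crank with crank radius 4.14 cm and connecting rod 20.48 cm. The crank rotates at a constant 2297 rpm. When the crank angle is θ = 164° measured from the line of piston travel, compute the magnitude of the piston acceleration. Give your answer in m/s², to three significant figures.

ω = 2π·2297/60 = 240.5 rad/s
x(θ) = r cosθ + √(L² − r² sin²θ); with ω constant, a = ω²·d²x/dθ².
d²x/dθ² = −r cosθ − r²(cos2θ)/√u − r⁴ sin²2θ/(4u^{3/2}),  u = L² − r² sin²θ = 0.0418128 m².
Substituting r = 0.0414 m, L = 0.2048 m, θ = 164°: d²x/dθ² = +0.032664 m.
a = ω²·d²x/dθ² = (240.5)²·(+0.032664) = +1889.9 m/s²;  |a| = 1889.9 m/s².

1890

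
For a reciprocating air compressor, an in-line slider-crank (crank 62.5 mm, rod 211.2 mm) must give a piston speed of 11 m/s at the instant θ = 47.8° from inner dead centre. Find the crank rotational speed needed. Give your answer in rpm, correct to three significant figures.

1880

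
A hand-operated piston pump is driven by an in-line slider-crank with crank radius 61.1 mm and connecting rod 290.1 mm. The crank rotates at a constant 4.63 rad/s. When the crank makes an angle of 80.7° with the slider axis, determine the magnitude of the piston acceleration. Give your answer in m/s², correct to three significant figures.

0.0553

ω = 4.63 rad/s
x(θ) = r cosθ + √(L² − r² sin²θ); with ω constant, a = ω²·d²x/dθ².
d²x/dθ² = −r cosθ − r²(cos2θ)/√u − r⁴ sin²2θ/(4u^{3/2}),  u = L² − r² sin²θ = 0.0805223 m².
Substituting r = 0.0611 m, L = 0.2901 m, θ = 80.7°: d²x/dθ² = +0.0025793 m.
a = ω²·d²x/dθ² = (4.63)²·(+0.0025793) = +0.055293 m/s²;  |a| = 0.055293 m/s².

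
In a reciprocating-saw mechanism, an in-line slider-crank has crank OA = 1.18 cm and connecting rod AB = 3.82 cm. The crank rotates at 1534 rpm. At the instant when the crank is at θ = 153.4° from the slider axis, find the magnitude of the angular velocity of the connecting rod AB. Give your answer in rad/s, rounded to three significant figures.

ω = 160.6 rad/s (converted from 1534 rpm).
The rod makes angle φ with the slider axis where L sinφ = r sinθ; differentiating, L cosφ·φ̇ = r ω cosθ.
L cosφ = √(L² − r² sin²θ) = 0.037833 m.
|ω_rod| = r ω |cosθ| / √(L² − r² sin²θ) = 0.0118·160.6·0.89415/0.037833 = 44.8 rad/s.

44.8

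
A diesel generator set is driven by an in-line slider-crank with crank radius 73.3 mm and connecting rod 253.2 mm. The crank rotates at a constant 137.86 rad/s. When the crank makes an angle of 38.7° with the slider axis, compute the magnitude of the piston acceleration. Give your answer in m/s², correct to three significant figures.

ω = 137.9 rad/s
x(θ) = r cosθ + √(L² − r² sin²θ); with ω constant, a = ω²·d²x/dθ².
d²x/dθ² = −r cosθ − r²(cos2θ)/√u − r⁴ sin²2θ/(4u^{3/2}),  u = L² − r² sin²θ = 0.0620098 m².
Substituting r = 0.0733 m, L = 0.2532 m, θ = 38.7°: d²x/dθ² = -0.062357 m.
a = ω²·d²x/dθ² = (137.9)²·(-0.062357) = -1185.1 m/s²;  |a| = 1185.1 m/s².

1190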